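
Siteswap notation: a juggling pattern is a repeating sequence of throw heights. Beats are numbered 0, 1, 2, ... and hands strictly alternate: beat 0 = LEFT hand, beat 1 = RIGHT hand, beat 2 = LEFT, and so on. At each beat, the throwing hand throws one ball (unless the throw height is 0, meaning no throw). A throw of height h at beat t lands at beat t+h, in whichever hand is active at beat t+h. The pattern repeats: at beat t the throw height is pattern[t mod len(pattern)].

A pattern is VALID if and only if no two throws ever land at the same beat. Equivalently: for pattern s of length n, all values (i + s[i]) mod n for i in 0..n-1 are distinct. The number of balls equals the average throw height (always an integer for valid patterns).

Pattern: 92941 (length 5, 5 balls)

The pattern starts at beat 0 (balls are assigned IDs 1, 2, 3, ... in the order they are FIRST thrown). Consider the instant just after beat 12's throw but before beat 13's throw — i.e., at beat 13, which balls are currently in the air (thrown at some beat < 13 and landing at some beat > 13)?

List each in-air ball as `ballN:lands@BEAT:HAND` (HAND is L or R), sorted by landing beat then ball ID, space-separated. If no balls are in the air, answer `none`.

Beat 0 (L): throw ball1 h=9 -> lands@9:R; in-air after throw: [b1@9:R]
Beat 1 (R): throw ball2 h=2 -> lands@3:R; in-air after throw: [b2@3:R b1@9:R]
Beat 2 (L): throw ball3 h=9 -> lands@11:R; in-air after throw: [b2@3:R b1@9:R b3@11:R]
Beat 3 (R): throw ball2 h=4 -> lands@7:R; in-air after throw: [b2@7:R b1@9:R b3@11:R]
Beat 4 (L): throw ball4 h=1 -> lands@5:R; in-air after throw: [b4@5:R b2@7:R b1@9:R b3@11:R]
Beat 5 (R): throw ball4 h=9 -> lands@14:L; in-air after throw: [b2@7:R b1@9:R b3@11:R b4@14:L]
Beat 6 (L): throw ball5 h=2 -> lands@8:L; in-air after throw: [b2@7:R b5@8:L b1@9:R b3@11:R b4@14:L]
Beat 7 (R): throw ball2 h=9 -> lands@16:L; in-air after throw: [b5@8:L b1@9:R b3@11:R b4@14:L b2@16:L]
Beat 8 (L): throw ball5 h=4 -> lands@12:L; in-air after throw: [b1@9:R b3@11:R b5@12:L b4@14:L b2@16:L]
Beat 9 (R): throw ball1 h=1 -> lands@10:L; in-air after throw: [b1@10:L b3@11:R b5@12:L b4@14:L b2@16:L]
Beat 10 (L): throw ball1 h=9 -> lands@19:R; in-air after throw: [b3@11:R b5@12:L b4@14:L b2@16:L b1@19:R]
Beat 11 (R): throw ball3 h=2 -> lands@13:R; in-air after throw: [b5@12:L b3@13:R b4@14:L b2@16:L b1@19:R]
Beat 12 (L): throw ball5 h=9 -> lands@21:R; in-air after throw: [b3@13:R b4@14:L b2@16:L b1@19:R b5@21:R]
Beat 13 (R): throw ball3 h=4 -> lands@17:R; in-air after throw: [b4@14:L b2@16:L b3@17:R b1@19:R b5@21:R]

Answer: ball4:lands@14:L ball2:lands@16:L ball1:lands@19:R ball5:lands@21:R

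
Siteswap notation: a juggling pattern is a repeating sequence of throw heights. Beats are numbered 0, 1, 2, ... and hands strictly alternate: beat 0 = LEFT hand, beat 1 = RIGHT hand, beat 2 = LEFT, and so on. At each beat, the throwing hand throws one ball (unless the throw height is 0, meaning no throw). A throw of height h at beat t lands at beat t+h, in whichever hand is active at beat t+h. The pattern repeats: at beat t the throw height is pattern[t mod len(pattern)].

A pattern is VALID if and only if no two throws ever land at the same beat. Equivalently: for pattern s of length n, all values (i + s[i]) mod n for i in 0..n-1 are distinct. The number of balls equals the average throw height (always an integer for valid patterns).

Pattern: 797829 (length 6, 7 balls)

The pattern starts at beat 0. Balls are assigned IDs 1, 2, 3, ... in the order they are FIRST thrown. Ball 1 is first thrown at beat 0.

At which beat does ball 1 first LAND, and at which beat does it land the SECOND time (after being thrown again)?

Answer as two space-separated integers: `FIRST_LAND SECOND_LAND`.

Beat 0 (L): throw ball1 h=7 -> lands@7:R; in-air after throw: [b1@7:R]
Beat 1 (R): throw ball2 h=9 -> lands@10:L; in-air after throw: [b1@7:R b2@10:L]
Beat 2 (L): throw ball3 h=7 -> lands@9:R; in-air after throw: [b1@7:R b3@9:R b2@10:L]
Beat 3 (R): throw ball4 h=8 -> lands@11:R; in-air after throw: [b1@7:R b3@9:R b2@10:L b4@11:R]
Beat 4 (L): throw ball5 h=2 -> lands@6:L; in-air after throw: [b5@6:L b1@7:R b3@9:R b2@10:L b4@11:R]
Beat 5 (R): throw ball6 h=9 -> lands@14:L; in-air after throw: [b5@6:L b1@7:R b3@9:R b2@10:L b4@11:R b6@14:L]
Beat 6 (L): throw ball5 h=7 -> lands@13:R; in-air after throw: [b1@7:R b3@9:R b2@10:L b4@11:R b5@13:R b6@14:L]
Beat 7 (R): throw ball1 h=9 -> lands@16:L; in-air after throw: [b3@9:R b2@10:L b4@11:R b5@13:R b6@14:L b1@16:L]
Beat 8 (L): throw ball7 h=7 -> lands@15:R; in-air after throw: [b3@9:R b2@10:L b4@11:R b5@13:R b6@14:L b7@15:R b1@16:L]
Beat 9 (R): throw ball3 h=8 -> lands@17:R; in-air after throw: [b2@10:L b4@11:R b5@13:R b6@14:L b7@15:R b1@16:L b3@17:R]
Beat 10 (L): throw ball2 h=2 -> lands@12:L; in-air after throw: [b4@11:R b2@12:L b5@13:R b6@14:L b7@15:R b1@16:L b3@17:R]
Beat 11 (R): throw ball4 h=9 -> lands@20:L; in-air after throw: [b2@12:L b5@13:R b6@14:L b7@15:R b1@16:L b3@17:R b4@20:L]
Ball 1: thrown@0 h=7 -> first land @7; rethrown@7 h=9 -> second land @16

Answer: 7 16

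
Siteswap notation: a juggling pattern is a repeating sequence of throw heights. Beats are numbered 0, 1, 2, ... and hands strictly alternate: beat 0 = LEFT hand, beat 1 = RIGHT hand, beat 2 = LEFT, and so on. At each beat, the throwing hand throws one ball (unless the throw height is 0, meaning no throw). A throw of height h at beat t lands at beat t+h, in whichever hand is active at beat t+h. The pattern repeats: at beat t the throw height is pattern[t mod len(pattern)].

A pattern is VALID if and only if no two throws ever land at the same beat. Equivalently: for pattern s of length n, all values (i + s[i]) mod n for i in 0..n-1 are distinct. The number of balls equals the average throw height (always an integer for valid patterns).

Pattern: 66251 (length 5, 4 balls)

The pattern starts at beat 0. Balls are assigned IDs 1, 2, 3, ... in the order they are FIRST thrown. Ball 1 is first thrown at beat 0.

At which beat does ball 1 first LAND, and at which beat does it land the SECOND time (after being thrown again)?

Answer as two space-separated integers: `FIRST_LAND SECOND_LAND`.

Answer: 6 12

Derivation:
Beat 0 (L): throw ball1 h=6 -> lands@6:L; in-air after throw: [b1@6:L]
Beat 1 (R): throw ball2 h=6 -> lands@7:R; in-air after throw: [b1@6:L b2@7:R]
Beat 2 (L): throw ball3 h=2 -> lands@4:L; in-air after throw: [b3@4:L b1@6:L b2@7:R]
Beat 3 (R): throw ball4 h=5 -> lands@8:L; in-air after throw: [b3@4:L b1@6:L b2@7:R b4@8:L]
Beat 4 (L): throw ball3 h=1 -> lands@5:R; in-air after throw: [b3@5:R b1@6:L b2@7:R b4@8:L]
Beat 5 (R): throw ball3 h=6 -> lands@11:R; in-air after throw: [b1@6:L b2@7:R b4@8:L b3@11:R]
Beat 6 (L): throw ball1 h=6 -> lands@12:L; in-air after throw: [b2@7:R b4@8:L b3@11:R b1@12:L]
Beat 7 (R): throw ball2 h=2 -> lands@9:R; in-air after throw: [b4@8:L b2@9:R b3@11:R b1@12:L]
Beat 8 (L): throw ball4 h=5 -> lands@13:R; in-air after throw: [b2@9:R b3@11:R b1@12:L b4@13:R]
Beat 9 (R): throw ball2 h=1 -> lands@10:L; in-air after throw: [b2@10:L b3@11:R b1@12:L b4@13:R]
Beat 10 (L): throw ball2 h=6 -> lands@16:L; in-air after throw: [b3@11:R b1@12:L b4@13:R b2@16:L]
Beat 11 (R): throw ball3 h=6 -> lands@17:R; in-air after throw: [b1@12:L b4@13:R b2@16:L b3@17:R]
Beat 12 (L): throw ball1 h=2 -> lands@14:L; in-air after throw: [b4@13:R b1@14:L b2@16:L b3@17:R]
Ball 1: thrown@0 h=6 -> first land @6; rethrown@6 h=6 -> second land @12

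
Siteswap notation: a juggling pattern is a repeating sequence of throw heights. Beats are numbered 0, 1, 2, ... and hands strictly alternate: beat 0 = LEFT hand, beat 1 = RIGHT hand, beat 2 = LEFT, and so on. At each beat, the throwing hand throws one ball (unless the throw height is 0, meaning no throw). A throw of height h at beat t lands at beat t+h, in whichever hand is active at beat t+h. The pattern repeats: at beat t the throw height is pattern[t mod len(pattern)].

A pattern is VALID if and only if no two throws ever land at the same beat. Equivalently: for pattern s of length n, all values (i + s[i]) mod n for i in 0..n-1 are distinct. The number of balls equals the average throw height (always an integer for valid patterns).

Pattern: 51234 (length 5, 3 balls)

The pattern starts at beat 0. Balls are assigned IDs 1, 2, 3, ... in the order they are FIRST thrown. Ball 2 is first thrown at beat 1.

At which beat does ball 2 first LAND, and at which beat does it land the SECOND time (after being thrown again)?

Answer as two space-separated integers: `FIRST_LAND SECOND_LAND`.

Answer: 2 4

Derivation:
Beat 0 (L): throw ball1 h=5 -> lands@5:R; in-air after throw: [b1@5:R]
Beat 1 (R): throw ball2 h=1 -> lands@2:L; in-air after throw: [b2@2:L b1@5:R]
Beat 2 (L): throw ball2 h=2 -> lands@4:L; in-air after throw: [b2@4:L b1@5:R]
Beat 3 (R): throw ball3 h=3 -> lands@6:L; in-air after throw: [b2@4:L b1@5:R b3@6:L]
Beat 4 (L): throw ball2 h=4 -> lands@8:L; in-air after throw: [b1@5:R b3@6:L b2@8:L]
Ball 2: thrown@1 h=1 -> first land @2; rethrown@2 h=2 -> second land @4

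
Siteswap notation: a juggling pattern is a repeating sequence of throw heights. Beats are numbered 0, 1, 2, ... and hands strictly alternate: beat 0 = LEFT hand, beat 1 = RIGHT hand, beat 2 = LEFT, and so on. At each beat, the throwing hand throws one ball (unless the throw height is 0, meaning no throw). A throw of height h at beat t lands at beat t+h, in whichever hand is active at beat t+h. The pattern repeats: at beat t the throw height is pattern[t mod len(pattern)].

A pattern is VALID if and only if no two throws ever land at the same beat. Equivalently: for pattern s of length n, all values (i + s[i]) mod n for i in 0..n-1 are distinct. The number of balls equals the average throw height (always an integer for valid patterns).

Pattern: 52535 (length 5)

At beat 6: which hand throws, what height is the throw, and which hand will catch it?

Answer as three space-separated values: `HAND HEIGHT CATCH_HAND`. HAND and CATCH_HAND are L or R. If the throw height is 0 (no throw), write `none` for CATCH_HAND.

Beat 6: 6 mod 2 = 0, so hand = L
Throw height = pattern[6 mod 5] = pattern[1] = 2
Lands at beat 6+2=8, 8 mod 2 = 0, so catch hand = L

Answer: L 2 L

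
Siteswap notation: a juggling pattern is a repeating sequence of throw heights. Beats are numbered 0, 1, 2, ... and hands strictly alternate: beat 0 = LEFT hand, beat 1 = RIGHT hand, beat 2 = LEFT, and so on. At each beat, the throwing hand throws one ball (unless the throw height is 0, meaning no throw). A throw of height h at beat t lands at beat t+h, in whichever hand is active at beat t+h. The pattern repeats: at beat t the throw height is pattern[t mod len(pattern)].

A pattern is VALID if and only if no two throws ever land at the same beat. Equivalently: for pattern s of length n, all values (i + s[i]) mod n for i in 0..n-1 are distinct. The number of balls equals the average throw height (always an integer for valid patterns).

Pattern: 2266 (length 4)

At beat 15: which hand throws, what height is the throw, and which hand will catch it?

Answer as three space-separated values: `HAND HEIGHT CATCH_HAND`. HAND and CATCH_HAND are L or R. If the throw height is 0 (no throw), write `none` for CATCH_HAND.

Answer: R 6 R

Derivation:
Beat 15: 15 mod 2 = 1, so hand = R
Throw height = pattern[15 mod 4] = pattern[3] = 6
Lands at beat 15+6=21, 21 mod 2 = 1, so catch hand = R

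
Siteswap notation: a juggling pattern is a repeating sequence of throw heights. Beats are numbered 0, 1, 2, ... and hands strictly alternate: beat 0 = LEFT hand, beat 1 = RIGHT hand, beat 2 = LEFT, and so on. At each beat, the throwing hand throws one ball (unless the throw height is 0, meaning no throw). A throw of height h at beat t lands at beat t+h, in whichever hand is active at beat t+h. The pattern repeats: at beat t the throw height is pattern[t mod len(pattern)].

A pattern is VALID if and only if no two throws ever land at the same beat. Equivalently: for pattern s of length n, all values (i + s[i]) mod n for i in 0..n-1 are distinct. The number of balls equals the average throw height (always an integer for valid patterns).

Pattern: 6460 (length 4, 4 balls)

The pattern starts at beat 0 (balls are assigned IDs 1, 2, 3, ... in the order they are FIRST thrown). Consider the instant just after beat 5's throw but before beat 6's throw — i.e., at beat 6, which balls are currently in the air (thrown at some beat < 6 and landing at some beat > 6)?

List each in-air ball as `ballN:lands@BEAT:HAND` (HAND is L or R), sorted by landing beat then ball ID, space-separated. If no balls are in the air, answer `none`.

Beat 0 (L): throw ball1 h=6 -> lands@6:L; in-air after throw: [b1@6:L]
Beat 1 (R): throw ball2 h=4 -> lands@5:R; in-air after throw: [b2@5:R b1@6:L]
Beat 2 (L): throw ball3 h=6 -> lands@8:L; in-air after throw: [b2@5:R b1@6:L b3@8:L]
Beat 4 (L): throw ball4 h=6 -> lands@10:L; in-air after throw: [b2@5:R b1@6:L b3@8:L b4@10:L]
Beat 5 (R): throw ball2 h=4 -> lands@9:R; in-air after throw: [b1@6:L b3@8:L b2@9:R b4@10:L]
Beat 6 (L): throw ball1 h=6 -> lands@12:L; in-air after throw: [b3@8:L b2@9:R b4@10:L b1@12:L]

Answer: ball3:lands@8:L ball2:lands@9:R ball4:lands@10:L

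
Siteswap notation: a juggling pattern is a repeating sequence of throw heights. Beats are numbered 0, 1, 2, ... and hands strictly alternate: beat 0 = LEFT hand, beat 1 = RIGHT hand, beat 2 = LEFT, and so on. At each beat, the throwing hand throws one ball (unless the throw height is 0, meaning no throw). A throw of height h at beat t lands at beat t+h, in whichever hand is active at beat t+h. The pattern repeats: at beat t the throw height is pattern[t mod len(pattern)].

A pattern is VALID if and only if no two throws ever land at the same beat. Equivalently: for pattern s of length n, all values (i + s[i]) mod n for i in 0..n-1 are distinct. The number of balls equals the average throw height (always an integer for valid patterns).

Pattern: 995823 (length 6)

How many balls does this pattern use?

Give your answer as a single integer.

Answer: 6

Derivation:
Pattern = [9, 9, 5, 8, 2, 3], length n = 6
  position 0: throw height = 9, running sum = 9
  position 1: throw height = 9, running sum = 18
  position 2: throw height = 5, running sum = 23
  position 3: throw height = 8, running sum = 31
  position 4: throw height = 2, running sum = 33
  position 5: throw height = 3, running sum = 36
Total sum = 36; balls = sum / n = 36 / 6 = 6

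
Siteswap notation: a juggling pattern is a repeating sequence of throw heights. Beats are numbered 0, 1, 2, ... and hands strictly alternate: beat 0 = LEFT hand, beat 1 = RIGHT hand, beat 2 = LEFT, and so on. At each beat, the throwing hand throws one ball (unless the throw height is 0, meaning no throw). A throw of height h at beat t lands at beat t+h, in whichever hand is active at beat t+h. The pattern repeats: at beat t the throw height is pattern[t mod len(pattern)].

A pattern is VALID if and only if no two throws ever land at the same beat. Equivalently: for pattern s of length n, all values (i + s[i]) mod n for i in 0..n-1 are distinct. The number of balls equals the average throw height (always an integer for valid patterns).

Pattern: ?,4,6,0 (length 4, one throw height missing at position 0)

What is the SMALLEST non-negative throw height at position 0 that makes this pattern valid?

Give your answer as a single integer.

i=0: s[i]=? (unknown)
i=1: (1 + 4) mod 4 = 1
i=2: (2 + 6) mod 4 = 0
i=3: (3 + 0) mod 4 = 3
Known residues: [0, 1, 3]; need a permutation of 0..3, so missing residue r = 2
Need (0 + s) mod 4 = 2; smallest s = (2 - 0) mod 4 = 2

Answer: 2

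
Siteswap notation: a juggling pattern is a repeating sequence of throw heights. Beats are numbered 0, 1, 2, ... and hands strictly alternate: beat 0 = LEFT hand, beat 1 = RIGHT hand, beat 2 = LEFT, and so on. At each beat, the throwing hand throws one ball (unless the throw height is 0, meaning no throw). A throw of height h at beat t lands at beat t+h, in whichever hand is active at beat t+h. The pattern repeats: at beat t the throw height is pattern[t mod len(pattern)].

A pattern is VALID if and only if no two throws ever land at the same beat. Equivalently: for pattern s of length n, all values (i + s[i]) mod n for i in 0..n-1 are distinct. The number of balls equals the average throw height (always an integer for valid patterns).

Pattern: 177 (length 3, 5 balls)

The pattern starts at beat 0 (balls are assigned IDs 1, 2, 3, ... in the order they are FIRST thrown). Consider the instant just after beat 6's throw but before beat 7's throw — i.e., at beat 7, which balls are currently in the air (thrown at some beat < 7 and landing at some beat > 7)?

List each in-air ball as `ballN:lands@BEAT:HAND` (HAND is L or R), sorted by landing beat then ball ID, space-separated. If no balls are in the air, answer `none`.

Beat 0 (L): throw ball1 h=1 -> lands@1:R; in-air after throw: [b1@1:R]
Beat 1 (R): throw ball1 h=7 -> lands@8:L; in-air after throw: [b1@8:L]
Beat 2 (L): throw ball2 h=7 -> lands@9:R; in-air after throw: [b1@8:L b2@9:R]
Beat 3 (R): throw ball3 h=1 -> lands@4:L; in-air after throw: [b3@4:L b1@8:L b2@9:R]
Beat 4 (L): throw ball3 h=7 -> lands@11:R; in-air after throw: [b1@8:L b2@9:R b3@11:R]
Beat 5 (R): throw ball4 h=7 -> lands@12:L; in-air after throw: [b1@8:L b2@9:R b3@11:R b4@12:L]
Beat 6 (L): throw ball5 h=1 -> lands@7:R; in-air after throw: [b5@7:R b1@8:L b2@9:R b3@11:R b4@12:L]
Beat 7 (R): throw ball5 h=7 -> lands@14:L; in-air after throw: [b1@8:L b2@9:R b3@11:R b4@12:L b5@14:L]

Answer: ball1:lands@8:L ball2:lands@9:R ball3:lands@11:R ball4:lands@12:L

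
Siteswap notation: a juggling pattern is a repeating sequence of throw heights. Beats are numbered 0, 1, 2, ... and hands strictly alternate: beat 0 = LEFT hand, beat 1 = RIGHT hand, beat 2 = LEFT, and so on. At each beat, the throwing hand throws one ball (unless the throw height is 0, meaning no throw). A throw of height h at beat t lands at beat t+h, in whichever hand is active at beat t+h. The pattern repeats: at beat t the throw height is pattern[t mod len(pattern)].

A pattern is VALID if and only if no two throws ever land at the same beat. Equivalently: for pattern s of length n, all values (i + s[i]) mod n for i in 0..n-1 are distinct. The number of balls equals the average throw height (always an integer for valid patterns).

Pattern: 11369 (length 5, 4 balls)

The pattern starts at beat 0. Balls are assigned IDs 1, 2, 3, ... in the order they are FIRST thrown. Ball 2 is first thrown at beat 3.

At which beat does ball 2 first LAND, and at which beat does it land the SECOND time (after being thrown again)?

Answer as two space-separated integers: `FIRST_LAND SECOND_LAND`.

Beat 0 (L): throw ball1 h=1 -> lands@1:R; in-air after throw: [b1@1:R]
Beat 1 (R): throw ball1 h=1 -> lands@2:L; in-air after throw: [b1@2:L]
Beat 2 (L): throw ball1 h=3 -> lands@5:R; in-air after throw: [b1@5:R]
Beat 3 (R): throw ball2 h=6 -> lands@9:R; in-air after throw: [b1@5:R b2@9:R]
Beat 4 (L): throw ball3 h=9 -> lands@13:R; in-air after throw: [b1@5:R b2@9:R b3@13:R]
Beat 5 (R): throw ball1 h=1 -> lands@6:L; in-air after throw: [b1@6:L b2@9:R b3@13:R]
Beat 6 (L): throw ball1 h=1 -> lands@7:R; in-air after throw: [b1@7:R b2@9:R b3@13:R]
Beat 7 (R): throw ball1 h=3 -> lands@10:L; in-air after throw: [b2@9:R b1@10:L b3@13:R]
Beat 8 (L): throw ball4 h=6 -> lands@14:L; in-air after throw: [b2@9:R b1@10:L b3@13:R b4@14:L]
Beat 9 (R): throw ball2 h=9 -> lands@18:L; in-air after throw: [b1@10:L b3@13:R b4@14:L b2@18:L]
Beat 10 (L): throw ball1 h=1 -> lands@11:R; in-air after throw: [b1@11:R b3@13:R b4@14:L b2@18:L]
Beat 11 (R): throw ball1 h=1 -> lands@12:L; in-air after throw: [b1@12:L b3@13:R b4@14:L b2@18:L]
Beat 12 (L): throw ball1 h=3 -> lands@15:R; in-air after throw: [b3@13:R b4@14:L b1@15:R b2@18:L]
Beat 13 (R): throw ball3 h=6 -> lands@19:R; in-air after throw: [b4@14:L b1@15:R b2@18:L b3@19:R]
Beat 14 (L): throw ball4 h=9 -> lands@23:R; in-air after throw: [b1@15:R b2@18:L b3@19:R b4@23:R]
Beat 15 (R): throw ball1 h=1 -> lands@16:L; in-air after throw: [b1@16:L b2@18:L b3@19:R b4@23:R]
Beat 16 (L): throw ball1 h=1 -> lands@17:R; in-air after throw: [b1@17:R b2@18:L b3@19:R b4@23:R]
Beat 17 (R): throw ball1 h=3 -> lands@20:L; in-air after throw: [b2@18:L b3@19:R b1@20:L b4@23:R]
Beat 18 (L): throw ball2 h=6 -> lands@24:L; in-air after throw: [b3@19:R b1@20:L b4@23:R b2@24:L]
Ball 2: thrown@3 h=6 -> first land @9; rethrown@9 h=9 -> second land @18

Answer: 9 18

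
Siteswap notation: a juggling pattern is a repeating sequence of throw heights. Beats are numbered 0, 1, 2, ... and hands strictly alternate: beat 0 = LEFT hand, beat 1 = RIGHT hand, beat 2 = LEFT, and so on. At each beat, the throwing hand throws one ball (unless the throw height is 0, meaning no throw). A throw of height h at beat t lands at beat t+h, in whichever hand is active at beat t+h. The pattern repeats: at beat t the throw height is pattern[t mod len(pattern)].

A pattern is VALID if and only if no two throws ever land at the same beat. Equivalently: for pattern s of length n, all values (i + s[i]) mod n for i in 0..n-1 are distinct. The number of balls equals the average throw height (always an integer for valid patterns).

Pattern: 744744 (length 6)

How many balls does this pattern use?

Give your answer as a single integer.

Answer: 5

Derivation:
Pattern = [7, 4, 4, 7, 4, 4], length n = 6
  position 0: throw height = 7, running sum = 7
  position 1: throw height = 4, running sum = 11
  position 2: throw height = 4, running sum = 15
  position 3: throw height = 7, running sum = 22
  position 4: throw height = 4, running sum = 26
  position 5: throw height = 4, running sum = 30
Total sum = 30; balls = sum / n = 30 / 6 = 5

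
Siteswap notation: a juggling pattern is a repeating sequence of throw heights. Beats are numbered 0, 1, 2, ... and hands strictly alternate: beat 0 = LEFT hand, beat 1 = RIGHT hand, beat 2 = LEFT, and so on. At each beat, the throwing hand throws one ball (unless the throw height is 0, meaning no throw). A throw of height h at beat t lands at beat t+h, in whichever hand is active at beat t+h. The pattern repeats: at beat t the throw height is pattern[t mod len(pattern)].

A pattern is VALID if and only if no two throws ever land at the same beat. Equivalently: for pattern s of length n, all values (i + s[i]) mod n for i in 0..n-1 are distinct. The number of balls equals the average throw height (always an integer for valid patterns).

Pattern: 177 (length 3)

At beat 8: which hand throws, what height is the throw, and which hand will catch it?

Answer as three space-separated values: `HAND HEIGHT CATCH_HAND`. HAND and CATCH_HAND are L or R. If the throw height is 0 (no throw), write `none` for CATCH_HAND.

Answer: L 7 R

Derivation:
Beat 8: 8 mod 2 = 0, so hand = L
Throw height = pattern[8 mod 3] = pattern[2] = 7
Lands at beat 8+7=15, 15 mod 2 = 1, so catch hand = R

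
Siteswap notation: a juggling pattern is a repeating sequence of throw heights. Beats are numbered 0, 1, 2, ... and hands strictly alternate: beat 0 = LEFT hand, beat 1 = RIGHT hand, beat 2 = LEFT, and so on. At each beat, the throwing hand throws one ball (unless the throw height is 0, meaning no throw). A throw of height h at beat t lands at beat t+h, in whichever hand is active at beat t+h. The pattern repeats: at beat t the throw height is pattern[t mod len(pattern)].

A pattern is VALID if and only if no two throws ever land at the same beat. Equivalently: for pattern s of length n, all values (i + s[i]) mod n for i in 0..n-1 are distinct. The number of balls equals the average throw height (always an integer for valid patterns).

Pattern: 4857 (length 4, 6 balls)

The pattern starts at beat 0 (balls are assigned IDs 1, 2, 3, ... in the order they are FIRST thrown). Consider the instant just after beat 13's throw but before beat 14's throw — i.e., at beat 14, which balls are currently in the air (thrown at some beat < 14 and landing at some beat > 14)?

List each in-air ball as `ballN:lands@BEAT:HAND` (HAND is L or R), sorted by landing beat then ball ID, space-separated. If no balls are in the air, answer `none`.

Answer: ball4:lands@15:R ball1:lands@16:L ball2:lands@17:R ball6:lands@18:L ball5:lands@21:R

Derivation:
Beat 0 (L): throw ball1 h=4 -> lands@4:L; in-air after throw: [b1@4:L]
Beat 1 (R): throw ball2 h=8 -> lands@9:R; in-air after throw: [b1@4:L b2@9:R]
Beat 2 (L): throw ball3 h=5 -> lands@7:R; in-air after throw: [b1@4:L b3@7:R b2@9:R]
Beat 3 (R): throw ball4 h=7 -> lands@10:L; in-air after throw: [b1@4:L b3@7:R b2@9:R b4@10:L]
Beat 4 (L): throw ball1 h=4 -> lands@8:L; in-air after throw: [b3@7:R b1@8:L b2@9:R b4@10:L]
Beat 5 (R): throw ball5 h=8 -> lands@13:R; in-air after throw: [b3@7:R b1@8:L b2@9:R b4@10:L b5@13:R]
Beat 6 (L): throw ball6 h=5 -> lands@11:R; in-air after throw: [b3@7:R b1@8:L b2@9:R b4@10:L b6@11:R b5@13:R]
Beat 7 (R): throw ball3 h=7 -> lands@14:L; in-air after throw: [b1@8:L b2@9:R b4@10:L b6@11:R b5@13:R b3@14:L]
Beat 8 (L): throw ball1 h=4 -> lands@12:L; in-air after throw: [b2@9:R b4@10:L b6@11:R b1@12:L b5@13:R b3@14:L]
Beat 9 (R): throw ball2 h=8 -> lands@17:R; in-air after throw: [b4@10:L b6@11:R b1@12:L b5@13:R b3@14:L b2@17:R]
Beat 10 (L): throw ball4 h=5 -> lands@15:R; in-air after throw: [b6@11:R b1@12:L b5@13:R b3@14:L b4@15:R b2@17:R]
Beat 11 (R): throw ball6 h=7 -> lands@18:L; in-air after throw: [b1@12:L b5@13:R b3@14:L b4@15:R b2@17:R b6@18:L]
Beat 12 (L): throw ball1 h=4 -> lands@16:L; in-air after throw: [b5@13:R b3@14:L b4@15:R b1@16:L b2@17:R b6@18:L]
Beat 13 (R): throw ball5 h=8 -> lands@21:R; in-air after throw: [b3@14:L b4@15:R b1@16:L b2@17:R b6@18:L b5@21:R]
Beat 14 (L): throw ball3 h=5 -> lands@19:R; in-air after throw: [b4@15:R b1@16:L b2@17:R b6@18:L b3@19:R b5@21:R]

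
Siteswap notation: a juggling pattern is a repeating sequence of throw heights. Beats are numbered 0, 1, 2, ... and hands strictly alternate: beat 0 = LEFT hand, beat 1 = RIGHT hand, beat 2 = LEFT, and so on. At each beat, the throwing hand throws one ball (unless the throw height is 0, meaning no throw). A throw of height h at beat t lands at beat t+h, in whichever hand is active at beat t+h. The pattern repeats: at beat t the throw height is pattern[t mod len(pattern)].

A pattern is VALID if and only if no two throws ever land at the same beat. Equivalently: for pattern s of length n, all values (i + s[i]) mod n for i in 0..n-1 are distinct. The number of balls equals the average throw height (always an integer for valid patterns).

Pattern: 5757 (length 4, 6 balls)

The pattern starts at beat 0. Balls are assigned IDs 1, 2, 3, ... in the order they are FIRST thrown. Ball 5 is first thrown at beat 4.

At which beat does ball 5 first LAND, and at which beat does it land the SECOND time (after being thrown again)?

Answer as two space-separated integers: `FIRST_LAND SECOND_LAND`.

Beat 0 (L): throw ball1 h=5 -> lands@5:R; in-air after throw: [b1@5:R]
Beat 1 (R): throw ball2 h=7 -> lands@8:L; in-air after throw: [b1@5:R b2@8:L]
Beat 2 (L): throw ball3 h=5 -> lands@7:R; in-air after throw: [b1@5:R b3@7:R b2@8:L]
Beat 3 (R): throw ball4 h=7 -> lands@10:L; in-air after throw: [b1@5:R b3@7:R b2@8:L b4@10:L]
Beat 4 (L): throw ball5 h=5 -> lands@9:R; in-air after throw: [b1@5:R b3@7:R b2@8:L b5@9:R b4@10:L]
Beat 5 (R): throw ball1 h=7 -> lands@12:L; in-air after throw: [b3@7:R b2@8:L b5@9:R b4@10:L b1@12:L]
Beat 6 (L): throw ball6 h=5 -> lands@11:R; in-air after throw: [b3@7:R b2@8:L b5@9:R b4@10:L b6@11:R b1@12:L]
Beat 7 (R): throw ball3 h=7 -> lands@14:L; in-air after throw: [b2@8:L b5@9:R b4@10:L b6@11:R b1@12:L b3@14:L]
Beat 8 (L): throw ball2 h=5 -> lands@13:R; in-air after throw: [b5@9:R b4@10:L b6@11:R b1@12:L b2@13:R b3@14:L]
Beat 9 (R): throw ball5 h=7 -> lands@16:L; in-air after throw: [b4@10:L b6@11:R b1@12:L b2@13:R b3@14:L b5@16:L]
Beat 10 (L): throw ball4 h=5 -> lands@15:R; in-air after throw: [b6@11:R b1@12:L b2@13:R b3@14:L b4@15:R b5@16:L]
Beat 11 (R): throw ball6 h=7 -> lands@18:L; in-air after throw: [b1@12:L b2@13:R b3@14:L b4@15:R b5@16:L b6@18:L]
Beat 12 (L): throw ball1 h=5 -> lands@17:R; in-air after throw: [b2@13:R b3@14:L b4@15:R b5@16:L b1@17:R b6@18:L]
Beat 13 (R): throw ball2 h=7 -> lands@20:L; in-air after throw: [b3@14:L b4@15:R b5@16:L b1@17:R b6@18:L b2@20:L]
Beat 14 (L): throw ball3 h=5 -> lands@19:R; in-air after throw: [b4@15:R b5@16:L b1@17:R b6@18:L b3@19:R b2@20:L]
Beat 15 (R): throw ball4 h=7 -> lands@22:L; in-air after throw: [b5@16:L b1@17:R b6@18:L b3@19:R b2@20:L b4@22:L]
Beat 16 (L): throw ball5 h=5 -> lands@21:R; in-air after throw: [b1@17:R b6@18:L b3@19:R b2@20:L b5@21:R b4@22:L]
Ball 5: thrown@4 h=5 -> first land @9; rethrown@9 h=7 -> second land @16

Answer: 9 16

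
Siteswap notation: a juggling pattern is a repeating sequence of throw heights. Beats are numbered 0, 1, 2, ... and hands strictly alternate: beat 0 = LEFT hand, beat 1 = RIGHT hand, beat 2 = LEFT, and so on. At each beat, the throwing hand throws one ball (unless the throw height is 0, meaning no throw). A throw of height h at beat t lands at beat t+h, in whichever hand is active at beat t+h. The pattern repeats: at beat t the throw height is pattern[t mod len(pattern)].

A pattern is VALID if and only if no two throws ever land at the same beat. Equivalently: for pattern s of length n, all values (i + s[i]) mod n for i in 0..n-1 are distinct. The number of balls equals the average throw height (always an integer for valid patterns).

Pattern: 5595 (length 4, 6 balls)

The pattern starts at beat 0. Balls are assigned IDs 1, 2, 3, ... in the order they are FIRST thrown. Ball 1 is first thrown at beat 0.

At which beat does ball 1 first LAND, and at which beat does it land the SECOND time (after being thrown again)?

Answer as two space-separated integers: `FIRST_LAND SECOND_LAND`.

Beat 0 (L): throw ball1 h=5 -> lands@5:R; in-air after throw: [b1@5:R]
Beat 1 (R): throw ball2 h=5 -> lands@6:L; in-air after throw: [b1@5:R b2@6:L]
Beat 2 (L): throw ball3 h=9 -> lands@11:R; in-air after throw: [b1@5:R b2@6:L b3@11:R]
Beat 3 (R): throw ball4 h=5 -> lands@8:L; in-air after throw: [b1@5:R b2@6:L b4@8:L b3@11:R]
Beat 4 (L): throw ball5 h=5 -> lands@9:R; in-air after throw: [b1@5:R b2@6:L b4@8:L b5@9:R b3@11:R]
Beat 5 (R): throw ball1 h=5 -> lands@10:L; in-air after throw: [b2@6:L b4@8:L b5@9:R b1@10:L b3@11:R]
Beat 6 (L): throw ball2 h=9 -> lands@15:R; in-air after throw: [b4@8:L b5@9:R b1@10:L b3@11:R b2@15:R]
Beat 7 (R): throw ball6 h=5 -> lands@12:L; in-air after throw: [b4@8:L b5@9:R b1@10:L b3@11:R b6@12:L b2@15:R]
Beat 8 (L): throw ball4 h=5 -> lands@13:R; in-air after throw: [b5@9:R b1@10:L b3@11:R b6@12:L b4@13:R b2@15:R]
Beat 9 (R): throw ball5 h=5 -> lands@14:L; in-air after throw: [b1@10:L b3@11:R b6@12:L b4@13:R b5@14:L b2@15:R]
Beat 10 (L): throw ball1 h=9 -> lands@19:R; in-air after throw: [b3@11:R b6@12:L b4@13:R b5@14:L b2@15:R b1@19:R]
Ball 1: thrown@0 h=5 -> first land @5; rethrown@5 h=5 -> second land @10

Answer: 5 10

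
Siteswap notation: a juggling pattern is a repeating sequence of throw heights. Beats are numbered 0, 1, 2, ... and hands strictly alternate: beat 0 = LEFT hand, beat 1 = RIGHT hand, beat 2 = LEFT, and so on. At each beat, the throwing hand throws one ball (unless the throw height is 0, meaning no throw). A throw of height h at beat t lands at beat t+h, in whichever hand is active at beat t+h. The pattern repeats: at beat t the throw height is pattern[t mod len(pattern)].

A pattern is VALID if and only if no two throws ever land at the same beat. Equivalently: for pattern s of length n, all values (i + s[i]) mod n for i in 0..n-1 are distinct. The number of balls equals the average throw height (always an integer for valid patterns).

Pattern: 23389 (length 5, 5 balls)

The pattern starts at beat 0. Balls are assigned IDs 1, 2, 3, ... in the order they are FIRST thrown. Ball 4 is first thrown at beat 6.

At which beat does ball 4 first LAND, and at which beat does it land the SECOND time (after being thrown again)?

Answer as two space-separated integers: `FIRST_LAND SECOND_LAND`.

Beat 0 (L): throw ball1 h=2 -> lands@2:L; in-air after throw: [b1@2:L]
Beat 1 (R): throw ball2 h=3 -> lands@4:L; in-air after throw: [b1@2:L b2@4:L]
Beat 2 (L): throw ball1 h=3 -> lands@5:R; in-air after throw: [b2@4:L b1@5:R]
Beat 3 (R): throw ball3 h=8 -> lands@11:R; in-air after throw: [b2@4:L b1@5:R b3@11:R]
Beat 4 (L): throw ball2 h=9 -> lands@13:R; in-air after throw: [b1@5:R b3@11:R b2@13:R]
Beat 5 (R): throw ball1 h=2 -> lands@7:R; in-air after throw: [b1@7:R b3@11:R b2@13:R]
Beat 6 (L): throw ball4 h=3 -> lands@9:R; in-air after throw: [b1@7:R b4@9:R b3@11:R b2@13:R]
Beat 7 (R): throw ball1 h=3 -> lands@10:L; in-air after throw: [b4@9:R b1@10:L b3@11:R b2@13:R]
Beat 8 (L): throw ball5 h=8 -> lands@16:L; in-air after throw: [b4@9:R b1@10:L b3@11:R b2@13:R b5@16:L]
Beat 9 (R): throw ball4 h=9 -> lands@18:L; in-air after throw: [b1@10:L b3@11:R b2@13:R b5@16:L b4@18:L]
Beat 10 (L): throw ball1 h=2 -> lands@12:L; in-air after throw: [b3@11:R b1@12:L b2@13:R b5@16:L b4@18:L]
Beat 11 (R): throw ball3 h=3 -> lands@14:L; in-air after throw: [b1@12:L b2@13:R b3@14:L b5@16:L b4@18:L]
Beat 12 (L): throw ball1 h=3 -> lands@15:R; in-air after throw: [b2@13:R b3@14:L b1@15:R b5@16:L b4@18:L]
Beat 13 (R): throw ball2 h=8 -> lands@21:R; in-air after throw: [b3@14:L b1@15:R b5@16:L b4@18:L b2@21:R]
Beat 14 (L): throw ball3 h=9 -> lands@23:R; in-air after throw: [b1@15:R b5@16:L b4@18:L b2@21:R b3@23:R]
Ball 4: thrown@6 h=3 -> first land @9; rethrown@9 h=9 -> second land @18

Answer: 9 18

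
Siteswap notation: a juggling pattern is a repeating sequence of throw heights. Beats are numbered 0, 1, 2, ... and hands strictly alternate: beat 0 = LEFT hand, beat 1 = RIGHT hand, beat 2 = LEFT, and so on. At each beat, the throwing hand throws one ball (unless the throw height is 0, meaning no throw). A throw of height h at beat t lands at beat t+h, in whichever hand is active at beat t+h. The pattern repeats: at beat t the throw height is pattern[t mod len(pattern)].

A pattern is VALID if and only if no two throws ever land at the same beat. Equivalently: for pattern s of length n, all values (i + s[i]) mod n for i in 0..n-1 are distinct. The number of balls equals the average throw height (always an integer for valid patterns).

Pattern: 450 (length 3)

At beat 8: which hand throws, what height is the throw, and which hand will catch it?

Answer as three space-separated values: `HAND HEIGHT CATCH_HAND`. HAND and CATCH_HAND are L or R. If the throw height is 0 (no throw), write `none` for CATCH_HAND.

Beat 8: 8 mod 2 = 0, so hand = L
Throw height = pattern[8 mod 3] = pattern[2] = 0

Answer: L 0 none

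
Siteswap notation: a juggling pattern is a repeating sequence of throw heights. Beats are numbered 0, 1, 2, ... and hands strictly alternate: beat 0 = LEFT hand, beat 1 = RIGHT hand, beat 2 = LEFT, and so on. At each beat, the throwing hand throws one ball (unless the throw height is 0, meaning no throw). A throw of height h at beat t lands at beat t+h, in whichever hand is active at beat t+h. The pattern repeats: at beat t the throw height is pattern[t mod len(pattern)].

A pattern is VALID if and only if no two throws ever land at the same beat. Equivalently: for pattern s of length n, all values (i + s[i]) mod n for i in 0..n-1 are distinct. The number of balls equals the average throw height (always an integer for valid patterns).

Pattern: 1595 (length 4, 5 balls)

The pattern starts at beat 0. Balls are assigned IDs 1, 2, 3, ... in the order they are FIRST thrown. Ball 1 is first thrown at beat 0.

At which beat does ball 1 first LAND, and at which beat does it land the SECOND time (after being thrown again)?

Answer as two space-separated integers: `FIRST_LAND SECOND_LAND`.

Answer: 1 6

Derivation:
Beat 0 (L): throw ball1 h=1 -> lands@1:R; in-air after throw: [b1@1:R]
Beat 1 (R): throw ball1 h=5 -> lands@6:L; in-air after throw: [b1@6:L]
Beat 2 (L): throw ball2 h=9 -> lands@11:R; in-air after throw: [b1@6:L b2@11:R]
Beat 3 (R): throw ball3 h=5 -> lands@8:L; in-air after throw: [b1@6:L b3@8:L b2@11:R]
Beat 4 (L): throw ball4 h=1 -> lands@5:R; in-air after throw: [b4@5:R b1@6:L b3@8:L b2@11:R]
Beat 5 (R): throw ball4 h=5 -> lands@10:L; in-air after throw: [b1@6:L b3@8:L b4@10:L b2@11:R]
Beat 6 (L): throw ball1 h=9 -> lands@15:R; in-air after throw: [b3@8:L b4@10:L b2@11:R b1@15:R]
Ball 1: thrown@0 h=1 -> first land @1; rethrown@1 h=5 -> second land @6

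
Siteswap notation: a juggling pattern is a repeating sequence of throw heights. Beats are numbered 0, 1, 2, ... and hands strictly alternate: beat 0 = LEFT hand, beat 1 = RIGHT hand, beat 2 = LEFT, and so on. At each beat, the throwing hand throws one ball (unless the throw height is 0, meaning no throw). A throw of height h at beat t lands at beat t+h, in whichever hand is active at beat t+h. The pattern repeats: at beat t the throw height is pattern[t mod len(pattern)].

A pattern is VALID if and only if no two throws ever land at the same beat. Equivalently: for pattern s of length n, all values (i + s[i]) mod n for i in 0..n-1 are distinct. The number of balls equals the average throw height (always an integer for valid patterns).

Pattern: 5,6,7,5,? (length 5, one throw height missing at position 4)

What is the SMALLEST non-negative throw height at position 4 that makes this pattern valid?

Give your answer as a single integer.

Answer: 2

Derivation:
i=0: (0 + 5) mod 5 = 0
i=1: (1 + 6) mod 5 = 2
i=2: (2 + 7) mod 5 = 4
i=3: (3 + 5) mod 5 = 3
i=4: s[i]=? (unknown)
Known residues: [0, 2, 3, 4]; need a permutation of 0..4, so missing residue r = 1
Need (4 + s) mod 5 = 1; smallest s = (1 - 4) mod 5 = 2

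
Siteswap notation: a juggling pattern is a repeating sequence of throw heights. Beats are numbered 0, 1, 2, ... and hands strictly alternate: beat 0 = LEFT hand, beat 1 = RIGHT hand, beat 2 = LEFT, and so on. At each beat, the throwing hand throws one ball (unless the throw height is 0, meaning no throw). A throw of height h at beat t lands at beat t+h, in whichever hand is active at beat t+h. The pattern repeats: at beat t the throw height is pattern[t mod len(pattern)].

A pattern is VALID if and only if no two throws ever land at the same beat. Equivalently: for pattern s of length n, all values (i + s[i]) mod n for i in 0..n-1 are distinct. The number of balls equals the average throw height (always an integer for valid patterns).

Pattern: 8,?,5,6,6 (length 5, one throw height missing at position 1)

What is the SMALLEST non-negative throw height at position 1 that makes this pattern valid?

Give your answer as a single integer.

i=0: (0 + 8) mod 5 = 3
i=1: s[i]=? (unknown)
i=2: (2 + 5) mod 5 = 2
i=3: (3 + 6) mod 5 = 4
i=4: (4 + 6) mod 5 = 0
Known residues: [0, 2, 3, 4]; need a permutation of 0..4, so missing residue r = 1
Need (1 + s) mod 5 = 1; smallest s = (1 - 1) mod 5 = 0

Answer: 0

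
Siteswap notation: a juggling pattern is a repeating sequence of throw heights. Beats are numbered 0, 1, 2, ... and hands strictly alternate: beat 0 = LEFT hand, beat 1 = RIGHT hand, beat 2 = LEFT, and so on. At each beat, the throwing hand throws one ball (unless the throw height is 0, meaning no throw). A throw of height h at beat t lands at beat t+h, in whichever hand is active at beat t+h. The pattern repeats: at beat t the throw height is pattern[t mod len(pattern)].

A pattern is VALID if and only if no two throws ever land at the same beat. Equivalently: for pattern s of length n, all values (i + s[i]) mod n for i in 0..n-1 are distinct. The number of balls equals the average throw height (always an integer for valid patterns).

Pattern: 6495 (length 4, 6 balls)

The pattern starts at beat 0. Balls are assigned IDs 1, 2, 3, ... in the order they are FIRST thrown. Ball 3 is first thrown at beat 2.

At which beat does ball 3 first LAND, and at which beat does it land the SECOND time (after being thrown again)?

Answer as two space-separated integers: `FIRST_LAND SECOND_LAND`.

Beat 0 (L): throw ball1 h=6 -> lands@6:L; in-air after throw: [b1@6:L]
Beat 1 (R): throw ball2 h=4 -> lands@5:R; in-air after throw: [b2@5:R b1@6:L]
Beat 2 (L): throw ball3 h=9 -> lands@11:R; in-air after throw: [b2@5:R b1@6:L b3@11:R]
Beat 3 (R): throw ball4 h=5 -> lands@8:L; in-air after throw: [b2@5:R b1@6:L b4@8:L b3@11:R]
Beat 4 (L): throw ball5 h=6 -> lands@10:L; in-air after throw: [b2@5:R b1@6:L b4@8:L b5@10:L b3@11:R]
Beat 5 (R): throw ball2 h=4 -> lands@9:R; in-air after throw: [b1@6:L b4@8:L b2@9:R b5@10:L b3@11:R]
Beat 6 (L): throw ball1 h=9 -> lands@15:R; in-air after throw: [b4@8:L b2@9:R b5@10:L b3@11:R b1@15:R]
Beat 7 (R): throw ball6 h=5 -> lands@12:L; in-air after throw: [b4@8:L b2@9:R b5@10:L b3@11:R b6@12:L b1@15:R]
Beat 8 (L): throw ball4 h=6 -> lands@14:L; in-air after throw: [b2@9:R b5@10:L b3@11:R b6@12:L b4@14:L b1@15:R]
Beat 9 (R): throw ball2 h=4 -> lands@13:R; in-air after throw: [b5@10:L b3@11:R b6@12:L b2@13:R b4@14:L b1@15:R]
Beat 10 (L): throw ball5 h=9 -> lands@19:R; in-air after throw: [b3@11:R b6@12:L b2@13:R b4@14:L b1@15:R b5@19:R]
Beat 11 (R): throw ball3 h=5 -> lands@16:L; in-air after throw: [b6@12:L b2@13:R b4@14:L b1@15:R b3@16:L b5@19:R]
Beat 12 (L): throw ball6 h=6 -> lands@18:L; in-air after throw: [b2@13:R b4@14:L b1@15:R b3@16:L b6@18:L b5@19:R]
Beat 13 (R): throw ball2 h=4 -> lands@17:R; in-air after throw: [b4@14:L b1@15:R b3@16:L b2@17:R b6@18:L b5@19:R]
Beat 14 (L): throw ball4 h=9 -> lands@23:R; in-air after throw: [b1@15:R b3@16:L b2@17:R b6@18:L b5@19:R b4@23:R]
Beat 15 (R): throw ball1 h=5 -> lands@20:L; in-air after throw: [b3@16:L b2@17:R b6@18:L b5@19:R b1@20:L b4@23:R]
Beat 16 (L): throw ball3 h=6 -> lands@22:L; in-air after throw: [b2@17:R b6@18:L b5@19:R b1@20:L b3@22:L b4@23:R]
Ball 3: thrown@2 h=9 -> first land @11; rethrown@11 h=5 -> second land @16

Answer: 11 16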